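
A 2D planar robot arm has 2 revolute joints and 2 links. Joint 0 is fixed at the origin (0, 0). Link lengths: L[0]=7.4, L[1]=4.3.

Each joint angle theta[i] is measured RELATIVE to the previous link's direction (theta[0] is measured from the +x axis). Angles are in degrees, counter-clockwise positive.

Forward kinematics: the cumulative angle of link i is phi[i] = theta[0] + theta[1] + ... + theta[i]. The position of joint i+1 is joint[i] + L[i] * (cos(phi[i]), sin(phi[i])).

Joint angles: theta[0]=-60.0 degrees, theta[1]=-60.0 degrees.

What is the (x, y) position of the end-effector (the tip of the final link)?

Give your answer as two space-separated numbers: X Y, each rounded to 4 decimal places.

Answer: 1.5500 -10.1325

Derivation:
joint[0] = (0.0000, 0.0000)  (base)
link 0: phi[0] = -60 = -60 deg
  cos(-60 deg) = 0.5000, sin(-60 deg) = -0.8660
  joint[1] = (0.0000, 0.0000) + 7.4 * (0.5000, -0.8660) = (0.0000 + 3.7000, 0.0000 + -6.4086) = (3.7000, -6.4086)
link 1: phi[1] = -60 + -60 = -120 deg
  cos(-120 deg) = -0.5000, sin(-120 deg) = -0.8660
  joint[2] = (3.7000, -6.4086) + 4.3 * (-0.5000, -0.8660) = (3.7000 + -2.1500, -6.4086 + -3.7239) = (1.5500, -10.1325)
End effector: (1.5500, -10.1325)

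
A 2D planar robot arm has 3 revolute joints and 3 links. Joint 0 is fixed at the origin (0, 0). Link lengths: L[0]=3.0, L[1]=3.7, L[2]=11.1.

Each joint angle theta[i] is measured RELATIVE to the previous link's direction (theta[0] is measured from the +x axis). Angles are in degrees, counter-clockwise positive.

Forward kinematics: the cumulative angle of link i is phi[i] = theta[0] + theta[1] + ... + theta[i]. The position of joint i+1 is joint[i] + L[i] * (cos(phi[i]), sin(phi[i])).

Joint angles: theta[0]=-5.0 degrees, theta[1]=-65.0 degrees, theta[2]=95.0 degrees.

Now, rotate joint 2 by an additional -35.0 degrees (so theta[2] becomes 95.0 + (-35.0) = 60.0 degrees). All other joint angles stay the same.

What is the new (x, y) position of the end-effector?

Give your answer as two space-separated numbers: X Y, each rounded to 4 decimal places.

joint[0] = (0.0000, 0.0000)  (base)
link 0: phi[0] = -5 = -5 deg
  cos(-5 deg) = 0.9962, sin(-5 deg) = -0.0872
  joint[1] = (0.0000, 0.0000) + 3 * (0.9962, -0.0872) = (0.0000 + 2.9886, 0.0000 + -0.2615) = (2.9886, -0.2615)
link 1: phi[1] = -5 + -65 = -70 deg
  cos(-70 deg) = 0.3420, sin(-70 deg) = -0.9397
  joint[2] = (2.9886, -0.2615) + 3.7 * (0.3420, -0.9397) = (2.9886 + 1.2655, -0.2615 + -3.4769) = (4.2541, -3.7383)
link 2: phi[2] = -5 + -65 + 60 = -10 deg
  cos(-10 deg) = 0.9848, sin(-10 deg) = -0.1736
  joint[3] = (4.2541, -3.7383) + 11.1 * (0.9848, -0.1736) = (4.2541 + 10.9314, -3.7383 + -1.9275) = (15.1854, -5.6658)
End effector: (15.1854, -5.6658)

Answer: 15.1854 -5.6658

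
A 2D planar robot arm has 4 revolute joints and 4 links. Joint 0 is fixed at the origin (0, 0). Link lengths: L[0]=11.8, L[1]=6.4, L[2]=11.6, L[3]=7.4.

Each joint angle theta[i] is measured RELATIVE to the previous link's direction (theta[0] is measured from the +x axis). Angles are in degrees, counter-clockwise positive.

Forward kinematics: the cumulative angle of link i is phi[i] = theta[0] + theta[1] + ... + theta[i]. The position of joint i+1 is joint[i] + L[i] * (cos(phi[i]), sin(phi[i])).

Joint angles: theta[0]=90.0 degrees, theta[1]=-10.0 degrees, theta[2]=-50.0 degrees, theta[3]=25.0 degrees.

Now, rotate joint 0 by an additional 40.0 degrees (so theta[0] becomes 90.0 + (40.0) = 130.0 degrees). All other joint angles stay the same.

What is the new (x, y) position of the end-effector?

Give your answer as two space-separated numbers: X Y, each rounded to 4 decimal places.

joint[0] = (0.0000, 0.0000)  (base)
link 0: phi[0] = 130 = 130 deg
  cos(130 deg) = -0.6428, sin(130 deg) = 0.7660
  joint[1] = (0.0000, 0.0000) + 11.8 * (-0.6428, 0.7660) = (0.0000 + -7.5849, 0.0000 + 9.0393) = (-7.5849, 9.0393)
link 1: phi[1] = 130 + -10 = 120 deg
  cos(120 deg) = -0.5000, sin(120 deg) = 0.8660
  joint[2] = (-7.5849, 9.0393) + 6.4 * (-0.5000, 0.8660) = (-7.5849 + -3.2000, 9.0393 + 5.5426) = (-10.7849, 14.5819)
link 2: phi[2] = 130 + -10 + -50 = 70 deg
  cos(70 deg) = 0.3420, sin(70 deg) = 0.9397
  joint[3] = (-10.7849, 14.5819) + 11.6 * (0.3420, 0.9397) = (-10.7849 + 3.9674, 14.5819 + 10.9004) = (-6.8175, 25.4823)
link 3: phi[3] = 130 + -10 + -50 + 25 = 95 deg
  cos(95 deg) = -0.0872, sin(95 deg) = 0.9962
  joint[4] = (-6.8175, 25.4823) + 7.4 * (-0.0872, 0.9962) = (-6.8175 + -0.6450, 25.4823 + 7.3718) = (-7.4624, 32.8542)
End effector: (-7.4624, 32.8542)

Answer: -7.4624 32.8542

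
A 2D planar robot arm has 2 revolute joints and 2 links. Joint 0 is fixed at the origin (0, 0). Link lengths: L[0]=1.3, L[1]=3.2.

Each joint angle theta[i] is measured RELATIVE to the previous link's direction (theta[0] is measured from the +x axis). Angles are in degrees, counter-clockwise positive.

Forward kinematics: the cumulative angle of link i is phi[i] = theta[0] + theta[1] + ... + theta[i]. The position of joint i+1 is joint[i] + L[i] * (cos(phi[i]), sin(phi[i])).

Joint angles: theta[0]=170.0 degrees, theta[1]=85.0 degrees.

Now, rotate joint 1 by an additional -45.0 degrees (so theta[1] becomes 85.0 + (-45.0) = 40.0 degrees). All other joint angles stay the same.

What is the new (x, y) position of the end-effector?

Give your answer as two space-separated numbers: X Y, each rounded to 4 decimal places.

joint[0] = (0.0000, 0.0000)  (base)
link 0: phi[0] = 170 = 170 deg
  cos(170 deg) = -0.9848, sin(170 deg) = 0.1736
  joint[1] = (0.0000, 0.0000) + 1.3 * (-0.9848, 0.1736) = (0.0000 + -1.2803, 0.0000 + 0.2257) = (-1.2803, 0.2257)
link 1: phi[1] = 170 + 40 = 210 deg
  cos(210 deg) = -0.8660, sin(210 deg) = -0.5000
  joint[2] = (-1.2803, 0.2257) + 3.2 * (-0.8660, -0.5000) = (-1.2803 + -2.7713, 0.2257 + -1.6000) = (-4.0515, -1.3743)
End effector: (-4.0515, -1.3743)

Answer: -4.0515 -1.3743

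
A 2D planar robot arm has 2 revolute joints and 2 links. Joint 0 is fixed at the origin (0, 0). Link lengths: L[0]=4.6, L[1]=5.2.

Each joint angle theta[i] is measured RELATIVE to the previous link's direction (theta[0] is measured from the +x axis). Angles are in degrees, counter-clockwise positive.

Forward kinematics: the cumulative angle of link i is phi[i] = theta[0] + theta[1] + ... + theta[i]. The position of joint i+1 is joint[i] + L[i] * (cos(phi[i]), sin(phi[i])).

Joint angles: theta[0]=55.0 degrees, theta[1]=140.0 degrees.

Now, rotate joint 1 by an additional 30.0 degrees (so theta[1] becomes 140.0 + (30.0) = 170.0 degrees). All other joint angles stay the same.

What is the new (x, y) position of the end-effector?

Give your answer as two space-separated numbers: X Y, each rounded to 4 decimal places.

Answer: -1.0385 0.0911

Derivation:
joint[0] = (0.0000, 0.0000)  (base)
link 0: phi[0] = 55 = 55 deg
  cos(55 deg) = 0.5736, sin(55 deg) = 0.8192
  joint[1] = (0.0000, 0.0000) + 4.6 * (0.5736, 0.8192) = (0.0000 + 2.6385, 0.0000 + 3.7681) = (2.6385, 3.7681)
link 1: phi[1] = 55 + 170 = 225 deg
  cos(225 deg) = -0.7071, sin(225 deg) = -0.7071
  joint[2] = (2.6385, 3.7681) + 5.2 * (-0.7071, -0.7071) = (2.6385 + -3.6770, 3.7681 + -3.6770) = (-1.0385, 0.0911)
End effector: (-1.0385, 0.0911)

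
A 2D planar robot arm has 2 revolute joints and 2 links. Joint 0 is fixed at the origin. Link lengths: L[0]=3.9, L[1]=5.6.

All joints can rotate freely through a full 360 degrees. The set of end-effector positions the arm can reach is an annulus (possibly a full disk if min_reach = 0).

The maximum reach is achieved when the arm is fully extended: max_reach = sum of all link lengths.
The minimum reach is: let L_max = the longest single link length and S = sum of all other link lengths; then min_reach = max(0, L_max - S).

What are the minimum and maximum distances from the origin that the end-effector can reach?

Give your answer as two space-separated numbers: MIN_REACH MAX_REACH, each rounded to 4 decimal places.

Answer: 1.7000 9.5000

Derivation:
Link lengths: [3.9, 5.6]
max_reach = 3.9 + 5.6 = 9.5
L_max = max([3.9, 5.6]) = 5.6
S (sum of others) = 9.5 - 5.6 = 3.9
min_reach = max(0, 5.6 - 3.9) = max(0, 1.7) = 1.7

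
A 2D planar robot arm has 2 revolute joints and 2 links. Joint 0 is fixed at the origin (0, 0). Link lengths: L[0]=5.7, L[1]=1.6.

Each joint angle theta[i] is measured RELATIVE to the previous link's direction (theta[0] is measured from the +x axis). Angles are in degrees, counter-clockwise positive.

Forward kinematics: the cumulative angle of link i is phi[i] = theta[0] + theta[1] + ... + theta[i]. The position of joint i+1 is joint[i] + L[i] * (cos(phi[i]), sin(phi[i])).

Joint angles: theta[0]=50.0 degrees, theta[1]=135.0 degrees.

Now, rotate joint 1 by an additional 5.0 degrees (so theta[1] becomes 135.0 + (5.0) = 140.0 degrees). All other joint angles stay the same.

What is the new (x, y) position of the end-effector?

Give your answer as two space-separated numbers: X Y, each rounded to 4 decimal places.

Answer: 2.0882 4.0886

Derivation:
joint[0] = (0.0000, 0.0000)  (base)
link 0: phi[0] = 50 = 50 deg
  cos(50 deg) = 0.6428, sin(50 deg) = 0.7660
  joint[1] = (0.0000, 0.0000) + 5.7 * (0.6428, 0.7660) = (0.0000 + 3.6639, 0.0000 + 4.3665) = (3.6639, 4.3665)
link 1: phi[1] = 50 + 140 = 190 deg
  cos(190 deg) = -0.9848, sin(190 deg) = -0.1736
  joint[2] = (3.6639, 4.3665) + 1.6 * (-0.9848, -0.1736) = (3.6639 + -1.5757, 4.3665 + -0.2778) = (2.0882, 4.0886)
End effector: (2.0882, 4.0886)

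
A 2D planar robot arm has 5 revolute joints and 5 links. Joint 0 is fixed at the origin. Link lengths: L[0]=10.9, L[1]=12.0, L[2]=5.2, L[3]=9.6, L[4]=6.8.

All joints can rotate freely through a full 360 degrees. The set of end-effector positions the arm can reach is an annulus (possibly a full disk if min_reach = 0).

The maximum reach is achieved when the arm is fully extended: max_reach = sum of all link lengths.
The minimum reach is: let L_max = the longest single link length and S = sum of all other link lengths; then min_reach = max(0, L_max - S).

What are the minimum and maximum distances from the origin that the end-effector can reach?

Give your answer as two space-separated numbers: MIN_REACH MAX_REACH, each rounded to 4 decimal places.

Link lengths: [10.9, 12.0, 5.2, 9.6, 6.8]
max_reach = 10.9 + 12 + 5.2 + 9.6 + 6.8 = 44.5
L_max = max([10.9, 12.0, 5.2, 9.6, 6.8]) = 12
S (sum of others) = 44.5 - 12 = 32.5
min_reach = max(0, 12 - 32.5) = max(0, -20.5) = 0

Answer: 0.0000 44.5000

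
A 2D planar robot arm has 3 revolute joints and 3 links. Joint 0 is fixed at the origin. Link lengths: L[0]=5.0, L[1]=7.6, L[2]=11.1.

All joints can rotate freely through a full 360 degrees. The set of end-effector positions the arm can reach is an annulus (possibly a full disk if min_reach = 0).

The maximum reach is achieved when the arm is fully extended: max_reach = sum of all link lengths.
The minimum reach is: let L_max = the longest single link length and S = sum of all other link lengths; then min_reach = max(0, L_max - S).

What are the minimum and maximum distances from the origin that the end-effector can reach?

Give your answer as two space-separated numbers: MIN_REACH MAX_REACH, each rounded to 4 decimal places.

Answer: 0.0000 23.7000

Derivation:
Link lengths: [5.0, 7.6, 11.1]
max_reach = 5 + 7.6 + 11.1 = 23.7
L_max = max([5.0, 7.6, 11.1]) = 11.1
S (sum of others) = 23.7 - 11.1 = 12.6
min_reach = max(0, 11.1 - 12.6) = max(0, -1.5) = 0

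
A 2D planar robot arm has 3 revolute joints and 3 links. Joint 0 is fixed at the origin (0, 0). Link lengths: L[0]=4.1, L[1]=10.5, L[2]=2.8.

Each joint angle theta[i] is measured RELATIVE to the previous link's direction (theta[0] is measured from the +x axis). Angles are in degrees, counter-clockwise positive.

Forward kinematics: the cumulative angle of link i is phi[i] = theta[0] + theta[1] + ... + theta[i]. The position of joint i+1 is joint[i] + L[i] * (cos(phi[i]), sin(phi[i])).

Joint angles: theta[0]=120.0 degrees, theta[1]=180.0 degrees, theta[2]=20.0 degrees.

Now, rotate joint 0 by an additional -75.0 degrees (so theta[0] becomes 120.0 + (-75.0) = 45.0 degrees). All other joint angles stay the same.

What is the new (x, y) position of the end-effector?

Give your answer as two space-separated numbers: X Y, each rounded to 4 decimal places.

Answer: -5.7088 -7.0631

Derivation:
joint[0] = (0.0000, 0.0000)  (base)
link 0: phi[0] = 45 = 45 deg
  cos(45 deg) = 0.7071, sin(45 deg) = 0.7071
  joint[1] = (0.0000, 0.0000) + 4.1 * (0.7071, 0.7071) = (0.0000 + 2.8991, 0.0000 + 2.8991) = (2.8991, 2.8991)
link 1: phi[1] = 45 + 180 = 225 deg
  cos(225 deg) = -0.7071, sin(225 deg) = -0.7071
  joint[2] = (2.8991, 2.8991) + 10.5 * (-0.7071, -0.7071) = (2.8991 + -7.4246, 2.8991 + -7.4246) = (-4.5255, -4.5255)
link 2: phi[2] = 45 + 180 + 20 = 245 deg
  cos(245 deg) = -0.4226, sin(245 deg) = -0.9063
  joint[3] = (-4.5255, -4.5255) + 2.8 * (-0.4226, -0.9063) = (-4.5255 + -1.1833, -4.5255 + -2.5377) = (-5.7088, -7.0631)
End effector: (-5.7088, -7.0631)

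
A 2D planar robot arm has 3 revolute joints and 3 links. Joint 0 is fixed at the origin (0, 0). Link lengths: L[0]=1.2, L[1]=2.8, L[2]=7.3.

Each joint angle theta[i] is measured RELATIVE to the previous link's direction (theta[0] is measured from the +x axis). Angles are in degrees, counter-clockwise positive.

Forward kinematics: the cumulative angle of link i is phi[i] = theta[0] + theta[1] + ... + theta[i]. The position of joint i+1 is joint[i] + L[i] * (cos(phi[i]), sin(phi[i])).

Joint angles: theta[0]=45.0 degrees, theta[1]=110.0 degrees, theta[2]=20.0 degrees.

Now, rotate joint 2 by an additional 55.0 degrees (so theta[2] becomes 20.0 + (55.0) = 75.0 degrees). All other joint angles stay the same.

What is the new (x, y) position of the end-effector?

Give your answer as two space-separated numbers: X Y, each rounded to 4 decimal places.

joint[0] = (0.0000, 0.0000)  (base)
link 0: phi[0] = 45 = 45 deg
  cos(45 deg) = 0.7071, sin(45 deg) = 0.7071
  joint[1] = (0.0000, 0.0000) + 1.2 * (0.7071, 0.7071) = (0.0000 + 0.8485, 0.0000 + 0.8485) = (0.8485, 0.8485)
link 1: phi[1] = 45 + 110 = 155 deg
  cos(155 deg) = -0.9063, sin(155 deg) = 0.4226
  joint[2] = (0.8485, 0.8485) + 2.8 * (-0.9063, 0.4226) = (0.8485 + -2.5377, 0.8485 + 1.1833) = (-1.6891, 2.0319)
link 2: phi[2] = 45 + 110 + 75 = 230 deg
  cos(230 deg) = -0.6428, sin(230 deg) = -0.7660
  joint[3] = (-1.6891, 2.0319) + 7.3 * (-0.6428, -0.7660) = (-1.6891 + -4.6923, 2.0319 + -5.5921) = (-6.3815, -3.5603)
End effector: (-6.3815, -3.5603)

Answer: -6.3815 -3.5603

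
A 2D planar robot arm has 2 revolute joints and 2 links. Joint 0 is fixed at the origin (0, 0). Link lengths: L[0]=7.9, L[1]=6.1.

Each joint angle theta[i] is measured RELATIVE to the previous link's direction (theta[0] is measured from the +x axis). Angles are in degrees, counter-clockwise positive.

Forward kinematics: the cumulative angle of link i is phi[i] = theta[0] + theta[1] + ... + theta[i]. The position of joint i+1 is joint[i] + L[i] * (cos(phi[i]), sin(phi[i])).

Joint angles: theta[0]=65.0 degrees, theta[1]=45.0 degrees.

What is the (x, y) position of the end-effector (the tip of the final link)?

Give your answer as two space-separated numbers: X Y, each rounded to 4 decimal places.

Answer: 1.2524 12.8920

Derivation:
joint[0] = (0.0000, 0.0000)  (base)
link 0: phi[0] = 65 = 65 deg
  cos(65 deg) = 0.4226, sin(65 deg) = 0.9063
  joint[1] = (0.0000, 0.0000) + 7.9 * (0.4226, 0.9063) = (0.0000 + 3.3387, 0.0000 + 7.1598) = (3.3387, 7.1598)
link 1: phi[1] = 65 + 45 = 110 deg
  cos(110 deg) = -0.3420, sin(110 deg) = 0.9397
  joint[2] = (3.3387, 7.1598) + 6.1 * (-0.3420, 0.9397) = (3.3387 + -2.0863, 7.1598 + 5.7321) = (1.2524, 12.8920)
End effector: (1.2524, 12.8920)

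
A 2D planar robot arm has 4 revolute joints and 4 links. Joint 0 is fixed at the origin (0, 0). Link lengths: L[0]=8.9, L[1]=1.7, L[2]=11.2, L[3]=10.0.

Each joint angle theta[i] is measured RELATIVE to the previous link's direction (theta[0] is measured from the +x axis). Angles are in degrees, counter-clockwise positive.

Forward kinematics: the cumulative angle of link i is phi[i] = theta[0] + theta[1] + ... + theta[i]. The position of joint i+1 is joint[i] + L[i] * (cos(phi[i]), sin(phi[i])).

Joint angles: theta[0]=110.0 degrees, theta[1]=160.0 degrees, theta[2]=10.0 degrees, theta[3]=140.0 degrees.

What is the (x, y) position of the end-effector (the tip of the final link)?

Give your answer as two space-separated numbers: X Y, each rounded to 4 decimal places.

Answer: 3.9009 4.2937

Derivation:
joint[0] = (0.0000, 0.0000)  (base)
link 0: phi[0] = 110 = 110 deg
  cos(110 deg) = -0.3420, sin(110 deg) = 0.9397
  joint[1] = (0.0000, 0.0000) + 8.9 * (-0.3420, 0.9397) = (0.0000 + -3.0440, 0.0000 + 8.3633) = (-3.0440, 8.3633)
link 1: phi[1] = 110 + 160 = 270 deg
  cos(270 deg) = -0.0000, sin(270 deg) = -1.0000
  joint[2] = (-3.0440, 8.3633) + 1.7 * (-0.0000, -1.0000) = (-3.0440 + -0.0000, 8.3633 + -1.7000) = (-3.0440, 6.6633)
link 2: phi[2] = 110 + 160 + 10 = 280 deg
  cos(280 deg) = 0.1736, sin(280 deg) = -0.9848
  joint[3] = (-3.0440, 6.6633) + 11.2 * (0.1736, -0.9848) = (-3.0440 + 1.9449, 6.6633 + -11.0298) = (-1.0991, -4.3666)
link 3: phi[3] = 110 + 160 + 10 + 140 = 420 deg
  cos(420 deg) = 0.5000, sin(420 deg) = 0.8660
  joint[4] = (-1.0991, -4.3666) + 10 * (0.5000, 0.8660) = (-1.0991 + 5.0000, -4.3666 + 8.6603) = (3.9009, 4.2937)
End effector: (3.9009, 4.2937)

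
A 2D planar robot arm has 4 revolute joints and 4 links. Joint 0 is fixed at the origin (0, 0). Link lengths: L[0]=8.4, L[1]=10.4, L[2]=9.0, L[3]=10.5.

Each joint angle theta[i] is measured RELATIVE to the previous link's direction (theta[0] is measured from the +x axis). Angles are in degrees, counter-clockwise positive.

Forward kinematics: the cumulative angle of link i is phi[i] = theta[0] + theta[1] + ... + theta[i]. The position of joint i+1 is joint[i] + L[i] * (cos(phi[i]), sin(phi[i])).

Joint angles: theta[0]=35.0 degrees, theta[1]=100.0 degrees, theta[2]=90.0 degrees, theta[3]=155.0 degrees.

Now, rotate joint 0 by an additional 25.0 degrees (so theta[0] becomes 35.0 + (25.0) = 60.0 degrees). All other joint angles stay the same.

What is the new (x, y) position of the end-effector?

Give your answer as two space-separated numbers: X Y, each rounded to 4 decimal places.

Answer: -1.2264 9.7990

Derivation:
joint[0] = (0.0000, 0.0000)  (base)
link 0: phi[0] = 60 = 60 deg
  cos(60 deg) = 0.5000, sin(60 deg) = 0.8660
  joint[1] = (0.0000, 0.0000) + 8.4 * (0.5000, 0.8660) = (0.0000 + 4.2000, 0.0000 + 7.2746) = (4.2000, 7.2746)
link 1: phi[1] = 60 + 100 = 160 deg
  cos(160 deg) = -0.9397, sin(160 deg) = 0.3420
  joint[2] = (4.2000, 7.2746) + 10.4 * (-0.9397, 0.3420) = (4.2000 + -9.7728, 7.2746 + 3.5570) = (-5.5728, 10.8316)
link 2: phi[2] = 60 + 100 + 90 = 250 deg
  cos(250 deg) = -0.3420, sin(250 deg) = -0.9397
  joint[3] = (-5.5728, 10.8316) + 9 * (-0.3420, -0.9397) = (-5.5728 + -3.0782, 10.8316 + -8.4572) = (-8.6510, 2.3744)
link 3: phi[3] = 60 + 100 + 90 + 155 = 405 deg
  cos(405 deg) = 0.7071, sin(405 deg) = 0.7071
  joint[4] = (-8.6510, 2.3744) + 10.5 * (0.7071, 0.7071) = (-8.6510 + 7.4246, 2.3744 + 7.4246) = (-1.2264, 9.7990)
End effector: (-1.2264, 9.7990)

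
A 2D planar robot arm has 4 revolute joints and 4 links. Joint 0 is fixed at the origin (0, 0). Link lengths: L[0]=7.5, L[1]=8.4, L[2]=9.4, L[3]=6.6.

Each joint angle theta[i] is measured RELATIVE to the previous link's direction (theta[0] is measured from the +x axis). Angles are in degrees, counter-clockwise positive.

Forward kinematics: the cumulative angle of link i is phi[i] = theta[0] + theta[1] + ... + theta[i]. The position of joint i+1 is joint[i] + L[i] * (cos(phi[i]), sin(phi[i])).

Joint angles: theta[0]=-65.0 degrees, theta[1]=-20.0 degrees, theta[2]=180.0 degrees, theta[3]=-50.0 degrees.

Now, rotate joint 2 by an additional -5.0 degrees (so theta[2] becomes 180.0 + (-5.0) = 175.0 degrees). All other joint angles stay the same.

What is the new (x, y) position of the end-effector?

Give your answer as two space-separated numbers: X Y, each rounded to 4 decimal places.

joint[0] = (0.0000, 0.0000)  (base)
link 0: phi[0] = -65 = -65 deg
  cos(-65 deg) = 0.4226, sin(-65 deg) = -0.9063
  joint[1] = (0.0000, 0.0000) + 7.5 * (0.4226, -0.9063) = (0.0000 + 3.1696, 0.0000 + -6.7973) = (3.1696, -6.7973)
link 1: phi[1] = -65 + -20 = -85 deg
  cos(-85 deg) = 0.0872, sin(-85 deg) = -0.9962
  joint[2] = (3.1696, -6.7973) + 8.4 * (0.0872, -0.9962) = (3.1696 + 0.7321, -6.7973 + -8.3680) = (3.9017, -15.1653)
link 2: phi[2] = -65 + -20 + 175 = 90 deg
  cos(90 deg) = 0.0000, sin(90 deg) = 1.0000
  joint[3] = (3.9017, -15.1653) + 9.4 * (0.0000, 1.0000) = (3.9017 + 0.0000, -15.1653 + 9.4000) = (3.9017, -5.7653)
link 3: phi[3] = -65 + -20 + 175 + -50 = 40 deg
  cos(40 deg) = 0.7660, sin(40 deg) = 0.6428
  joint[4] = (3.9017, -5.7653) + 6.6 * (0.7660, 0.6428) = (3.9017 + 5.0559, -5.7653 + 4.2424) = (8.9576, -1.5229)
End effector: (8.9576, -1.5229)

Answer: 8.9576 -1.5229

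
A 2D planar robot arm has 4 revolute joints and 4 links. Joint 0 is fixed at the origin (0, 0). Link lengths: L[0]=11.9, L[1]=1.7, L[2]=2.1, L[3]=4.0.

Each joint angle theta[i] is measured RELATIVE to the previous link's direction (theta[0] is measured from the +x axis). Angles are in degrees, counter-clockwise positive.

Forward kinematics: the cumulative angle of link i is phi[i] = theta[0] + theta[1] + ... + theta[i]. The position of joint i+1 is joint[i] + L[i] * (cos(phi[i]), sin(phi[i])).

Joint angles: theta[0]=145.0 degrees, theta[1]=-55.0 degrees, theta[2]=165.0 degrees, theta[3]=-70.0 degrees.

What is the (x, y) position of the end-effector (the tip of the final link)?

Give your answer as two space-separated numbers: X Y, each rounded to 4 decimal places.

Answer: -14.2762 6.1485

Derivation:
joint[0] = (0.0000, 0.0000)  (base)
link 0: phi[0] = 145 = 145 deg
  cos(145 deg) = -0.8192, sin(145 deg) = 0.5736
  joint[1] = (0.0000, 0.0000) + 11.9 * (-0.8192, 0.5736) = (0.0000 + -9.7479, 0.0000 + 6.8256) = (-9.7479, 6.8256)
link 1: phi[1] = 145 + -55 = 90 deg
  cos(90 deg) = 0.0000, sin(90 deg) = 1.0000
  joint[2] = (-9.7479, 6.8256) + 1.7 * (0.0000, 1.0000) = (-9.7479 + 0.0000, 6.8256 + 1.7000) = (-9.7479, 8.5256)
link 2: phi[2] = 145 + -55 + 165 = 255 deg
  cos(255 deg) = -0.2588, sin(255 deg) = -0.9659
  joint[3] = (-9.7479, 8.5256) + 2.1 * (-0.2588, -0.9659) = (-9.7479 + -0.5435, 8.5256 + -2.0284) = (-10.2914, 6.4971)
link 3: phi[3] = 145 + -55 + 165 + -70 = 185 deg
  cos(185 deg) = -0.9962, sin(185 deg) = -0.0872
  joint[4] = (-10.2914, 6.4971) + 4 * (-0.9962, -0.0872) = (-10.2914 + -3.9848, 6.4971 + -0.3486) = (-14.2762, 6.1485)
End effector: (-14.2762, 6.1485)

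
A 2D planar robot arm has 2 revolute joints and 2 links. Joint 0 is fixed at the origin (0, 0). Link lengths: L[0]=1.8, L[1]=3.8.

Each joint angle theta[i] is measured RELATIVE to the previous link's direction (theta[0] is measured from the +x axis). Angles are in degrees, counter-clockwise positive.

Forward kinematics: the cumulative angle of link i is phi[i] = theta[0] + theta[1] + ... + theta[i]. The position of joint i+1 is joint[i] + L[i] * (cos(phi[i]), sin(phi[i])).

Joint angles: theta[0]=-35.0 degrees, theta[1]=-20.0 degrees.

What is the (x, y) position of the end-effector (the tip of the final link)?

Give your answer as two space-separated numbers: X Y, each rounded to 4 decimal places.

joint[0] = (0.0000, 0.0000)  (base)
link 0: phi[0] = -35 = -35 deg
  cos(-35 deg) = 0.8192, sin(-35 deg) = -0.5736
  joint[1] = (0.0000, 0.0000) + 1.8 * (0.8192, -0.5736) = (0.0000 + 1.4745, 0.0000 + -1.0324) = (1.4745, -1.0324)
link 1: phi[1] = -35 + -20 = -55 deg
  cos(-55 deg) = 0.5736, sin(-55 deg) = -0.8192
  joint[2] = (1.4745, -1.0324) + 3.8 * (0.5736, -0.8192) = (1.4745 + 2.1796, -1.0324 + -3.1128) = (3.6541, -4.1452)
End effector: (3.6541, -4.1452)

Answer: 3.6541 -4.1452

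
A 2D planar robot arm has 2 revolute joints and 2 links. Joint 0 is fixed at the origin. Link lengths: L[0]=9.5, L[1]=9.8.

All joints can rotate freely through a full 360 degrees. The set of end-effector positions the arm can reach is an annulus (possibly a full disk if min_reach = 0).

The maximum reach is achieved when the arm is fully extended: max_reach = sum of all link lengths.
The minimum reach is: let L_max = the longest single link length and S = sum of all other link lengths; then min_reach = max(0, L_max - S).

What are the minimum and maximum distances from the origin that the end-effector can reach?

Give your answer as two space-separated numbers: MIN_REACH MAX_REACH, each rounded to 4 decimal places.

Answer: 0.3000 19.3000

Derivation:
Link lengths: [9.5, 9.8]
max_reach = 9.5 + 9.8 = 19.3
L_max = max([9.5, 9.8]) = 9.8
S (sum of others) = 19.3 - 9.8 = 9.5
min_reach = max(0, 9.8 - 9.5) = max(0, 0.3) = 0.3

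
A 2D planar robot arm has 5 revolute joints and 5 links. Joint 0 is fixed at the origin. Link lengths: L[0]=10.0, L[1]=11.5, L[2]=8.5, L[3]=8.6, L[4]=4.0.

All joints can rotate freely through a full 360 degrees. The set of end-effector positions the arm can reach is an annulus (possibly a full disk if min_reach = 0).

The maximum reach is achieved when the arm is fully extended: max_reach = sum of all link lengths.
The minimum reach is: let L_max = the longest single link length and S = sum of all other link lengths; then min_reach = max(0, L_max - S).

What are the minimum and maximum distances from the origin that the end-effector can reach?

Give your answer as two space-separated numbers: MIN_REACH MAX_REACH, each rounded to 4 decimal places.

Answer: 0.0000 42.6000

Derivation:
Link lengths: [10.0, 11.5, 8.5, 8.6, 4.0]
max_reach = 10 + 11.5 + 8.5 + 8.6 + 4 = 42.6
L_max = max([10.0, 11.5, 8.5, 8.6, 4.0]) = 11.5
S (sum of others) = 42.6 - 11.5 = 31.1
min_reach = max(0, 11.5 - 31.1) = max(0, -19.6) = 0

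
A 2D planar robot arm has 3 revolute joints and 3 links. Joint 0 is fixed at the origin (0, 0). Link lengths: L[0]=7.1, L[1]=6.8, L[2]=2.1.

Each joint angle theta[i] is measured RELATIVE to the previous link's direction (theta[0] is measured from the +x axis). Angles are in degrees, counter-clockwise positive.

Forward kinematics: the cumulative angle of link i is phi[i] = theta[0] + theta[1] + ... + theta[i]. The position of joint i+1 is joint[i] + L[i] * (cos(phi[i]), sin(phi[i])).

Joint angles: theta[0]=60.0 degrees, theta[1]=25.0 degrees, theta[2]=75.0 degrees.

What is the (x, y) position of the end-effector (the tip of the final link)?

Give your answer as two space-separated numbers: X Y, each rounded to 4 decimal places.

Answer: 2.1693 13.6411

Derivation:
joint[0] = (0.0000, 0.0000)  (base)
link 0: phi[0] = 60 = 60 deg
  cos(60 deg) = 0.5000, sin(60 deg) = 0.8660
  joint[1] = (0.0000, 0.0000) + 7.1 * (0.5000, 0.8660) = (0.0000 + 3.5500, 0.0000 + 6.1488) = (3.5500, 6.1488)
link 1: phi[1] = 60 + 25 = 85 deg
  cos(85 deg) = 0.0872, sin(85 deg) = 0.9962
  joint[2] = (3.5500, 6.1488) + 6.8 * (0.0872, 0.9962) = (3.5500 + 0.5927, 6.1488 + 6.7741) = (4.1427, 12.9229)
link 2: phi[2] = 60 + 25 + 75 = 160 deg
  cos(160 deg) = -0.9397, sin(160 deg) = 0.3420
  joint[3] = (4.1427, 12.9229) + 2.1 * (-0.9397, 0.3420) = (4.1427 + -1.9734, 12.9229 + 0.7182) = (2.1693, 13.6411)
End effector: (2.1693, 13.6411)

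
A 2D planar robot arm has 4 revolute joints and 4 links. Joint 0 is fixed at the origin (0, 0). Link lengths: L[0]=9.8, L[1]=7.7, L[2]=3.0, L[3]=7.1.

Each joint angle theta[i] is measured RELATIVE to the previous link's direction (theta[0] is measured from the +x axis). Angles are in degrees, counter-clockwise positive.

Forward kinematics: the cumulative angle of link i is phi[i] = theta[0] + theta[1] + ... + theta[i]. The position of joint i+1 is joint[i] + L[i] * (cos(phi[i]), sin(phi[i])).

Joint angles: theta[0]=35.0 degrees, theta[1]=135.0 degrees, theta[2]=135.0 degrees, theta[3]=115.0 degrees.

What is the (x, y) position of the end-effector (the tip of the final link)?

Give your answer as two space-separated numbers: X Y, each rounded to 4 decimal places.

Answer: 5.7154 10.6495

Derivation:
joint[0] = (0.0000, 0.0000)  (base)
link 0: phi[0] = 35 = 35 deg
  cos(35 deg) = 0.8192, sin(35 deg) = 0.5736
  joint[1] = (0.0000, 0.0000) + 9.8 * (0.8192, 0.5736) = (0.0000 + 8.0277, 0.0000 + 5.6210) = (8.0277, 5.6210)
link 1: phi[1] = 35 + 135 = 170 deg
  cos(170 deg) = -0.9848, sin(170 deg) = 0.1736
  joint[2] = (8.0277, 5.6210) + 7.7 * (-0.9848, 0.1736) = (8.0277 + -7.5830, 5.6210 + 1.3371) = (0.4447, 6.9581)
link 2: phi[2] = 35 + 135 + 135 = 305 deg
  cos(305 deg) = 0.5736, sin(305 deg) = -0.8192
  joint[3] = (0.4447, 6.9581) + 3 * (0.5736, -0.8192) = (0.4447 + 1.7207, 6.9581 + -2.4575) = (2.1654, 4.5007)
link 3: phi[3] = 35 + 135 + 135 + 115 = 420 deg
  cos(420 deg) = 0.5000, sin(420 deg) = 0.8660
  joint[4] = (2.1654, 4.5007) + 7.1 * (0.5000, 0.8660) = (2.1654 + 3.5500, 4.5007 + 6.1488) = (5.7154, 10.6495)
End effector: (5.7154, 10.6495)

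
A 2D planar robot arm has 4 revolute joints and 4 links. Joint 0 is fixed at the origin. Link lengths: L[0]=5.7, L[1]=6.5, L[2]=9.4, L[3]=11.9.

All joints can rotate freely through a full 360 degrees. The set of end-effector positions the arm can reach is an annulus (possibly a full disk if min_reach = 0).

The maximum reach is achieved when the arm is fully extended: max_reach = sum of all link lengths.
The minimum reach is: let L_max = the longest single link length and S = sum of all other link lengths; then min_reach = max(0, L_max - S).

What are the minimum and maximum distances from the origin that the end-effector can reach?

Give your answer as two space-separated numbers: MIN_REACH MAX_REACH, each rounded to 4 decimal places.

Answer: 0.0000 33.5000

Derivation:
Link lengths: [5.7, 6.5, 9.4, 11.9]
max_reach = 5.7 + 6.5 + 9.4 + 11.9 = 33.5
L_max = max([5.7, 6.5, 9.4, 11.9]) = 11.9
S (sum of others) = 33.5 - 11.9 = 21.6
min_reach = max(0, 11.9 - 21.6) = max(0, -9.7) = 0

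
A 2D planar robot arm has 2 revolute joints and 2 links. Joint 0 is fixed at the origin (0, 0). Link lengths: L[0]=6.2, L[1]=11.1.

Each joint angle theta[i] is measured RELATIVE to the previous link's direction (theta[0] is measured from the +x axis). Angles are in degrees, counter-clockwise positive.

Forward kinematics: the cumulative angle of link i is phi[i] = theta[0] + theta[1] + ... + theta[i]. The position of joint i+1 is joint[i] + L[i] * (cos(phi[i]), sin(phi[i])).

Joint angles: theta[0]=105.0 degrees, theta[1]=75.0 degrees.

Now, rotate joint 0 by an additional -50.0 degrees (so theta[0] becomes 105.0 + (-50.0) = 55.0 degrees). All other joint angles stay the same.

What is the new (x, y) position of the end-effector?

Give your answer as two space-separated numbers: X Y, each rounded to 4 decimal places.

joint[0] = (0.0000, 0.0000)  (base)
link 0: phi[0] = 55 = 55 deg
  cos(55 deg) = 0.5736, sin(55 deg) = 0.8192
  joint[1] = (0.0000, 0.0000) + 6.2 * (0.5736, 0.8192) = (0.0000 + 3.5562, 0.0000 + 5.0787) = (3.5562, 5.0787)
link 1: phi[1] = 55 + 75 = 130 deg
  cos(130 deg) = -0.6428, sin(130 deg) = 0.7660
  joint[2] = (3.5562, 5.0787) + 11.1 * (-0.6428, 0.7660) = (3.5562 + -7.1349, 5.0787 + 8.5031) = (-3.5788, 13.5818)
End effector: (-3.5788, 13.5818)

Answer: -3.5788 13.5818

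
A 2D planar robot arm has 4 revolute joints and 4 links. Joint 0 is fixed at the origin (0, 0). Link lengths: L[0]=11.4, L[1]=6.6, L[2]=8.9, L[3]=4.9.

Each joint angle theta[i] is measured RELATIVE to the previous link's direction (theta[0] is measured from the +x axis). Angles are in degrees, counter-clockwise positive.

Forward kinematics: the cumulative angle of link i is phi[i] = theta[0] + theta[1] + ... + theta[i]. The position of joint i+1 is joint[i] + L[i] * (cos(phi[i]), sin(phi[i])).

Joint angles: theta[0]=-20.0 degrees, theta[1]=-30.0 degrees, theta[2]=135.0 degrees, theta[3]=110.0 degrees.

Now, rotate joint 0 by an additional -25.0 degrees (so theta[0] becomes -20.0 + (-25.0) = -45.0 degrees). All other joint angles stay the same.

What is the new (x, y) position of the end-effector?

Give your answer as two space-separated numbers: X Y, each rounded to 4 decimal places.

joint[0] = (0.0000, 0.0000)  (base)
link 0: phi[0] = -45 = -45 deg
  cos(-45 deg) = 0.7071, sin(-45 deg) = -0.7071
  joint[1] = (0.0000, 0.0000) + 11.4 * (0.7071, -0.7071) = (0.0000 + 8.0610, 0.0000 + -8.0610) = (8.0610, -8.0610)
link 1: phi[1] = -45 + -30 = -75 deg
  cos(-75 deg) = 0.2588, sin(-75 deg) = -0.9659
  joint[2] = (8.0610, -8.0610) + 6.6 * (0.2588, -0.9659) = (8.0610 + 1.7082, -8.0610 + -6.3751) = (9.7692, -14.4361)
link 2: phi[2] = -45 + -30 + 135 = 60 deg
  cos(60 deg) = 0.5000, sin(60 deg) = 0.8660
  joint[3] = (9.7692, -14.4361) + 8.9 * (0.5000, 0.8660) = (9.7692 + 4.4500, -14.4361 + 7.7076) = (14.2192, -6.7285)
link 3: phi[3] = -45 + -30 + 135 + 110 = 170 deg
  cos(170 deg) = -0.9848, sin(170 deg) = 0.1736
  joint[4] = (14.2192, -6.7285) + 4.9 * (-0.9848, 0.1736) = (14.2192 + -4.8256, -6.7285 + 0.8509) = (9.3937, -5.8776)
End effector: (9.3937, -5.8776)

Answer: 9.3937 -5.8776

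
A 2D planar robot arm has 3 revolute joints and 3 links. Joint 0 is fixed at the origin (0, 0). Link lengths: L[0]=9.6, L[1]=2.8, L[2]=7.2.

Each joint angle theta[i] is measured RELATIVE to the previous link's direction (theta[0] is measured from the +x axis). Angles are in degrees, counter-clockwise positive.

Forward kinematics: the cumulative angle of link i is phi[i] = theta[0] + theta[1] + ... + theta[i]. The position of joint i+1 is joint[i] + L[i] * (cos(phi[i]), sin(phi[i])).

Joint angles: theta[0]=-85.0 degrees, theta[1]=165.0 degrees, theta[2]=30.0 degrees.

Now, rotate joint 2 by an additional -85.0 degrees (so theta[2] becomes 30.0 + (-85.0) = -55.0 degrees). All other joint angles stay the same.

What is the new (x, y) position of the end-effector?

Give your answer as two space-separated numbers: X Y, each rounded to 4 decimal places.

joint[0] = (0.0000, 0.0000)  (base)
link 0: phi[0] = -85 = -85 deg
  cos(-85 deg) = 0.0872, sin(-85 deg) = -0.9962
  joint[1] = (0.0000, 0.0000) + 9.6 * (0.0872, -0.9962) = (0.0000 + 0.8367, 0.0000 + -9.5635) = (0.8367, -9.5635)
link 1: phi[1] = -85 + 165 = 80 deg
  cos(80 deg) = 0.1736, sin(80 deg) = 0.9848
  joint[2] = (0.8367, -9.5635) + 2.8 * (0.1736, 0.9848) = (0.8367 + 0.4862, -9.5635 + 2.7575) = (1.3229, -6.8060)
link 2: phi[2] = -85 + 165 + -55 = 25 deg
  cos(25 deg) = 0.9063, sin(25 deg) = 0.4226
  joint[3] = (1.3229, -6.8060) + 7.2 * (0.9063, 0.4226) = (1.3229 + 6.5254, -6.8060 + 3.0429) = (7.8483, -3.7632)
End effector: (7.8483, -3.7632)

Answer: 7.8483 -3.7632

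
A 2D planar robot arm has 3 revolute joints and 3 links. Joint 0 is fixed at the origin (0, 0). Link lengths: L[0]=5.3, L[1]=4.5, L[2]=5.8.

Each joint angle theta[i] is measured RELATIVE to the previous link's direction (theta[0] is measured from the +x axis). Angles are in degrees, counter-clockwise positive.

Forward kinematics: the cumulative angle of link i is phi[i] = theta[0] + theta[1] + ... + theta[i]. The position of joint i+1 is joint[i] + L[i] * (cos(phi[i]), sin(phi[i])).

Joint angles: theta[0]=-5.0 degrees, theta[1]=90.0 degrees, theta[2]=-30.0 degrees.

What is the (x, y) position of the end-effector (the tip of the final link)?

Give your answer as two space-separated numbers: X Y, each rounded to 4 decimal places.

joint[0] = (0.0000, 0.0000)  (base)
link 0: phi[0] = -5 = -5 deg
  cos(-5 deg) = 0.9962, sin(-5 deg) = -0.0872
  joint[1] = (0.0000, 0.0000) + 5.3 * (0.9962, -0.0872) = (0.0000 + 5.2798, 0.0000 + -0.4619) = (5.2798, -0.4619)
link 1: phi[1] = -5 + 90 = 85 deg
  cos(85 deg) = 0.0872, sin(85 deg) = 0.9962
  joint[2] = (5.2798, -0.4619) + 4.5 * (0.0872, 0.9962) = (5.2798 + 0.3922, -0.4619 + 4.4829) = (5.6720, 4.0210)
link 2: phi[2] = -5 + 90 + -30 = 55 deg
  cos(55 deg) = 0.5736, sin(55 deg) = 0.8192
  joint[3] = (5.6720, 4.0210) + 5.8 * (0.5736, 0.8192) = (5.6720 + 3.3267, 4.0210 + 4.7511) = (8.9988, 8.7720)
End effector: (8.9988, 8.7720)

Answer: 8.9988 8.7720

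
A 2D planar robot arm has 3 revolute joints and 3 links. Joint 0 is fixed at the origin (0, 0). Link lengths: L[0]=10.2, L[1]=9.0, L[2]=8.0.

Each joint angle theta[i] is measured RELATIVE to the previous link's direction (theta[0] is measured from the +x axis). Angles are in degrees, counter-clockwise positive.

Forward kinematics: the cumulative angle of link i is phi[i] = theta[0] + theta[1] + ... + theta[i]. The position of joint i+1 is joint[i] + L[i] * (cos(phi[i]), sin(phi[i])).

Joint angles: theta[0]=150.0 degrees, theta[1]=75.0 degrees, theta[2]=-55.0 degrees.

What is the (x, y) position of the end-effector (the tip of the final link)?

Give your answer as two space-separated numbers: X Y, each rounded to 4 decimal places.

Answer: -23.0759 0.1252

Derivation:
joint[0] = (0.0000, 0.0000)  (base)
link 0: phi[0] = 150 = 150 deg
  cos(150 deg) = -0.8660, sin(150 deg) = 0.5000
  joint[1] = (0.0000, 0.0000) + 10.2 * (-0.8660, 0.5000) = (0.0000 + -8.8335, 0.0000 + 5.1000) = (-8.8335, 5.1000)
link 1: phi[1] = 150 + 75 = 225 deg
  cos(225 deg) = -0.7071, sin(225 deg) = -0.7071
  joint[2] = (-8.8335, 5.1000) + 9 * (-0.7071, -0.7071) = (-8.8335 + -6.3640, 5.1000 + -6.3640) = (-15.1974, -1.2640)
link 2: phi[2] = 150 + 75 + -55 = 170 deg
  cos(170 deg) = -0.9848, sin(170 deg) = 0.1736
  joint[3] = (-15.1974, -1.2640) + 8 * (-0.9848, 0.1736) = (-15.1974 + -7.8785, -1.2640 + 1.3892) = (-23.0759, 0.1252)
End effector: (-23.0759, 0.1252)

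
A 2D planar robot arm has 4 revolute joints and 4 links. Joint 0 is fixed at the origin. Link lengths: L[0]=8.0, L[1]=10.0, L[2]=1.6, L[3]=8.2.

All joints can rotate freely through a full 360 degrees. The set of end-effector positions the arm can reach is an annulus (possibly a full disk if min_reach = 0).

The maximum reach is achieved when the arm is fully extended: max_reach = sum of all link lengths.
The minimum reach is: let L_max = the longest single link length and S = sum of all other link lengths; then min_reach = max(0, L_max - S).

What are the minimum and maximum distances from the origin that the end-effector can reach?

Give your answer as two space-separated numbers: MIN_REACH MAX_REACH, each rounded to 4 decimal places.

Answer: 0.0000 27.8000

Derivation:
Link lengths: [8.0, 10.0, 1.6, 8.2]
max_reach = 8 + 10 + 1.6 + 8.2 = 27.8
L_max = max([8.0, 10.0, 1.6, 8.2]) = 10
S (sum of others) = 27.8 - 10 = 17.8
min_reach = max(0, 10 - 17.8) = max(0, -7.8) = 0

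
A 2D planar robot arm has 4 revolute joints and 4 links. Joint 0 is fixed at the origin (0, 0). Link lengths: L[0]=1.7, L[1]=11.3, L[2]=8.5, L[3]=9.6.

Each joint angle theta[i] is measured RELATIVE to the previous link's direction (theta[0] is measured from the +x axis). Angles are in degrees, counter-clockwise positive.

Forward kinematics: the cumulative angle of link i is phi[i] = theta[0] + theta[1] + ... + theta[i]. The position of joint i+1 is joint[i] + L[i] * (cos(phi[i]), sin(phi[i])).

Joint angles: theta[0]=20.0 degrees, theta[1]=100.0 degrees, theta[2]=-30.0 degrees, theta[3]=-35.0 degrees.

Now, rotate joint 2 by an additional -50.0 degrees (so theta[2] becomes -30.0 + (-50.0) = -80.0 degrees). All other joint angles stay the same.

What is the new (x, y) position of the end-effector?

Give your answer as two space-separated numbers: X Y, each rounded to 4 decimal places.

Answer: 12.0223 16.6679

Derivation:
joint[0] = (0.0000, 0.0000)  (base)
link 0: phi[0] = 20 = 20 deg
  cos(20 deg) = 0.9397, sin(20 deg) = 0.3420
  joint[1] = (0.0000, 0.0000) + 1.7 * (0.9397, 0.3420) = (0.0000 + 1.5975, 0.0000 + 0.5814) = (1.5975, 0.5814)
link 1: phi[1] = 20 + 100 = 120 deg
  cos(120 deg) = -0.5000, sin(120 deg) = 0.8660
  joint[2] = (1.5975, 0.5814) + 11.3 * (-0.5000, 0.8660) = (1.5975 + -5.6500, 0.5814 + 9.7861) = (-4.0525, 10.3675)
link 2: phi[2] = 20 + 100 + -80 = 40 deg
  cos(40 deg) = 0.7660, sin(40 deg) = 0.6428
  joint[3] = (-4.0525, 10.3675) + 8.5 * (0.7660, 0.6428) = (-4.0525 + 6.5114, 10.3675 + 5.4637) = (2.4589, 15.8312)
link 3: phi[3] = 20 + 100 + -80 + -35 = 5 deg
  cos(5 deg) = 0.9962, sin(5 deg) = 0.0872
  joint[4] = (2.4589, 15.8312) + 9.6 * (0.9962, 0.0872) = (2.4589 + 9.5635, 15.8312 + 0.8367) = (12.0223, 16.6679)
End effector: (12.0223, 16.6679)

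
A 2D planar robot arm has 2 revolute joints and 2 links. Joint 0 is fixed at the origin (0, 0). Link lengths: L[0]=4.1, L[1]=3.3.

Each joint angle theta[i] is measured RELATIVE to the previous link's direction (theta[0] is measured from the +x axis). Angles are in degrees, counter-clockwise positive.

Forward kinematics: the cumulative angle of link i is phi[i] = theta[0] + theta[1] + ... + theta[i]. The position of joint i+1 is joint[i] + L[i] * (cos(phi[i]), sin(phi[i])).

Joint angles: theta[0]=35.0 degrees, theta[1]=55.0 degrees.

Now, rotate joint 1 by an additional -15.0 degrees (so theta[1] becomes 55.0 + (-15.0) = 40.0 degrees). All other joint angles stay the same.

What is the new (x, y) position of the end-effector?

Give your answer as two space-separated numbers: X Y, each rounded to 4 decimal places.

Answer: 4.2126 5.5392

Derivation:
joint[0] = (0.0000, 0.0000)  (base)
link 0: phi[0] = 35 = 35 deg
  cos(35 deg) = 0.8192, sin(35 deg) = 0.5736
  joint[1] = (0.0000, 0.0000) + 4.1 * (0.8192, 0.5736) = (0.0000 + 3.3585, 0.0000 + 2.3517) = (3.3585, 2.3517)
link 1: phi[1] = 35 + 40 = 75 deg
  cos(75 deg) = 0.2588, sin(75 deg) = 0.9659
  joint[2] = (3.3585, 2.3517) + 3.3 * (0.2588, 0.9659) = (3.3585 + 0.8541, 2.3517 + 3.1876) = (4.2126, 5.5392)
End effector: (4.2126, 5.5392)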